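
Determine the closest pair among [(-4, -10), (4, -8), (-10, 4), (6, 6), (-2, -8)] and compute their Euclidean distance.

Computing all pairwise distances among 5 points:

d((-4, -10), (4, -8)) = 8.2462
d((-4, -10), (-10, 4)) = 15.2315
d((-4, -10), (6, 6)) = 18.868
d((-4, -10), (-2, -8)) = 2.8284 <-- minimum
d((4, -8), (-10, 4)) = 18.4391
d((4, -8), (6, 6)) = 14.1421
d((4, -8), (-2, -8)) = 6.0
d((-10, 4), (6, 6)) = 16.1245
d((-10, 4), (-2, -8)) = 14.4222
d((6, 6), (-2, -8)) = 16.1245

Closest pair: (-4, -10) and (-2, -8) with distance 2.8284

The closest pair is (-4, -10) and (-2, -8) with Euclidean distance 2.8284. For 5 points, brute-force pairwise comparison is shown above. For large n, the divide-and-conquer algorithm (sort by x, recurse on halves, check the dividing strip) achieves O(n log n).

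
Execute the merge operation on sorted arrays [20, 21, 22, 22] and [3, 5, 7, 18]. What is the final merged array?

Merging process:

Compare 20 vs 3: take 3 from right. Merged: [3]
Compare 20 vs 5: take 5 from right. Merged: [3, 5]
Compare 20 vs 7: take 7 from right. Merged: [3, 5, 7]
Compare 20 vs 18: take 18 from right. Merged: [3, 5, 7, 18]
Append remaining from left: [20, 21, 22, 22]. Merged: [3, 5, 7, 18, 20, 21, 22, 22]

Final merged array: [3, 5, 7, 18, 20, 21, 22, 22]
Total comparisons: 4

The merged array is [3, 5, 7, 18, 20, 21, 22, 22], requiring 4 comparisons. The merge step runs in O(n) time where n is the total number of elements.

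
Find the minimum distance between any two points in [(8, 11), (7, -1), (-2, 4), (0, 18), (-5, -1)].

Computing all pairwise distances among 5 points:

d((8, 11), (7, -1)) = 12.0416
d((8, 11), (-2, 4)) = 12.2066
d((8, 11), (0, 18)) = 10.6301
d((8, 11), (-5, -1)) = 17.6918
d((7, -1), (-2, 4)) = 10.2956
d((7, -1), (0, 18)) = 20.2485
d((7, -1), (-5, -1)) = 12.0
d((-2, 4), (0, 18)) = 14.1421
d((-2, 4), (-5, -1)) = 5.831 <-- minimum
d((0, 18), (-5, -1)) = 19.6469

Closest pair: (-2, 4) and (-5, -1) with distance 5.831

The closest pair is (-2, 4) and (-5, -1) with Euclidean distance 5.831. For 5 points, brute-force pairwise comparison is shown above. For large n, the divide-and-conquer algorithm (sort by x, recurse on halves, check the dividing strip) achieves O(n log n).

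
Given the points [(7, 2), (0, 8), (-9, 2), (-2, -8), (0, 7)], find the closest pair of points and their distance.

Computing all pairwise distances among 5 points:

d((7, 2), (0, 8)) = 9.2195
d((7, 2), (-9, 2)) = 16.0
d((7, 2), (-2, -8)) = 13.4536
d((7, 2), (0, 7)) = 8.6023
d((0, 8), (-9, 2)) = 10.8167
d((0, 8), (-2, -8)) = 16.1245
d((0, 8), (0, 7)) = 1.0 <-- minimum
d((-9, 2), (-2, -8)) = 12.2066
d((-9, 2), (0, 7)) = 10.2956
d((-2, -8), (0, 7)) = 15.1327

Closest pair: (0, 8) and (0, 7) with distance 1.0

The closest pair is (0, 8) and (0, 7) with Euclidean distance 1.0. For 5 points, brute-force pairwise comparison is shown above. For large n, the divide-and-conquer algorithm (sort by x, recurse on halves, check the dividing strip) achieves O(n log n).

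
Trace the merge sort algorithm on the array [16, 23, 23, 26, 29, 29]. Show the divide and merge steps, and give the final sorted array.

Merge sort trace:

Split: [16, 23, 23, 26, 29, 29] -> [16, 23, 23] and [26, 29, 29]
  Split: [16, 23, 23] -> [16] and [23, 23]
    Split: [23, 23] -> [23] and [23]
    Merge: [23] + [23] -> [23, 23]
  Merge: [16] + [23, 23] -> [16, 23, 23]
  Split: [26, 29, 29] -> [26] and [29, 29]
    Split: [29, 29] -> [29] and [29]
    Merge: [29] + [29] -> [29, 29]
  Merge: [26] + [29, 29] -> [26, 29, 29]
Merge: [16, 23, 23] + [26, 29, 29] -> [16, 23, 23, 26, 29, 29]

Final sorted array: [16, 23, 23, 26, 29, 29]

The merge sort proceeds by recursively splitting the array and merging sorted halves.
After all merges, the sorted array is [16, 23, 23, 26, 29, 29].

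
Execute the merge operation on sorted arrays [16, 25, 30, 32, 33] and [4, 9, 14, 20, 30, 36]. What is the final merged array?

Merging process:

Compare 16 vs 4: take 4 from right. Merged: [4]
Compare 16 vs 9: take 9 from right. Merged: [4, 9]
Compare 16 vs 14: take 14 from right. Merged: [4, 9, 14]
Compare 16 vs 20: take 16 from left. Merged: [4, 9, 14, 16]
Compare 25 vs 20: take 20 from right. Merged: [4, 9, 14, 16, 20]
Compare 25 vs 30: take 25 from left. Merged: [4, 9, 14, 16, 20, 25]
Compare 30 vs 30: take 30 from left. Merged: [4, 9, 14, 16, 20, 25, 30]
Compare 32 vs 30: take 30 from right. Merged: [4, 9, 14, 16, 20, 25, 30, 30]
Compare 32 vs 36: take 32 from left. Merged: [4, 9, 14, 16, 20, 25, 30, 30, 32]
Compare 33 vs 36: take 33 from left. Merged: [4, 9, 14, 16, 20, 25, 30, 30, 32, 33]
Append remaining from right: [36]. Merged: [4, 9, 14, 16, 20, 25, 30, 30, 32, 33, 36]

Final merged array: [4, 9, 14, 16, 20, 25, 30, 30, 32, 33, 36]
Total comparisons: 10

The merged array is [4, 9, 14, 16, 20, 25, 30, 30, 32, 33, 36], requiring 10 comparisons. The merge step runs in O(n) time where n is the total number of elements.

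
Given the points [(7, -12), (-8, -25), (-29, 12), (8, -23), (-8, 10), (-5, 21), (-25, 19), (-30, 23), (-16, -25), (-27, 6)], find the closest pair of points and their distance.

Computing all pairwise distances among 10 points:

d((7, -12), (-8, -25)) = 19.8494
d((7, -12), (-29, 12)) = 43.2666
d((7, -12), (8, -23)) = 11.0454
d((7, -12), (-8, 10)) = 26.6271
d((7, -12), (-5, 21)) = 35.1141
d((7, -12), (-25, 19)) = 44.5533
d((7, -12), (-30, 23)) = 50.9313
d((7, -12), (-16, -25)) = 26.4197
d((7, -12), (-27, 6)) = 38.4708
d((-8, -25), (-29, 12)) = 42.5441
d((-8, -25), (8, -23)) = 16.1245
d((-8, -25), (-8, 10)) = 35.0
d((-8, -25), (-5, 21)) = 46.0977
d((-8, -25), (-25, 19)) = 47.1699
d((-8, -25), (-30, 23)) = 52.8015
d((-8, -25), (-16, -25)) = 8.0
d((-8, -25), (-27, 6)) = 36.3593
d((-29, 12), (8, -23)) = 50.9313
d((-29, 12), (-8, 10)) = 21.095
d((-29, 12), (-5, 21)) = 25.632
d((-29, 12), (-25, 19)) = 8.0623
d((-29, 12), (-30, 23)) = 11.0454
d((-29, 12), (-16, -25)) = 39.2173
d((-29, 12), (-27, 6)) = 6.3246 <-- minimum
d((8, -23), (-8, 10)) = 36.6742
d((8, -23), (-5, 21)) = 45.8803
d((8, -23), (-25, 19)) = 53.4135
d((8, -23), (-30, 23)) = 59.6657
d((8, -23), (-16, -25)) = 24.0832
d((8, -23), (-27, 6)) = 45.4533
d((-8, 10), (-5, 21)) = 11.4018
d((-8, 10), (-25, 19)) = 19.2354
d((-8, 10), (-30, 23)) = 25.5539
d((-8, 10), (-16, -25)) = 35.9026
d((-8, 10), (-27, 6)) = 19.4165
d((-5, 21), (-25, 19)) = 20.0998
d((-5, 21), (-30, 23)) = 25.0799
d((-5, 21), (-16, -25)) = 47.2969
d((-5, 21), (-27, 6)) = 26.6271
d((-25, 19), (-30, 23)) = 6.4031
d((-25, 19), (-16, -25)) = 44.911
d((-25, 19), (-27, 6)) = 13.1529
d((-30, 23), (-16, -25)) = 50.0
d((-30, 23), (-27, 6)) = 17.2627
d((-16, -25), (-27, 6)) = 32.8938

Closest pair: (-29, 12) and (-27, 6) with distance 6.3246

The closest pair is (-29, 12) and (-27, 6) with Euclidean distance 6.3246. For 10 points, brute-force pairwise comparison is shown above. For large n, the divide-and-conquer algorithm (sort by x, recurse on halves, check the dividing strip) achieves O(n log n).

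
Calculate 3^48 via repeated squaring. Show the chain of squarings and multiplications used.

Computing 3^48 by squaring (build up from 3^1; each line after the first costs one multiplication):

3^1 = 3
3^2 = (3^1)^2 = 3^2 = 9
3^3 = 3 * 3^2 = 3 * 9 = 27
3^6 = (3^3)^2 = 27^2 = 729
3^12 = (3^6)^2 = 729^2 = 531441
3^24 = (3^12)^2 = 531441^2 = 282429536481
3^48 = (3^24)^2 = 282429536481^2 = 79766443076872509863361

Result: 79766443076872509863361
Multiplications needed: 6 (6 lines after 3^1)

3^48 = 79766443076872509863361. Using exponentiation by squaring, this requires 6 multiplications. The key idea: if the exponent is even, square the half-power; if odd, multiply by the base once.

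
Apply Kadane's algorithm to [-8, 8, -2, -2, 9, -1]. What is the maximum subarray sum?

Using Kadane's algorithm on [-8, 8, -2, -2, 9, -1]:

Scanning through the array:
Position 1 (value 8): max_ending_here = 8, max_so_far = 8
Position 2 (value -2): max_ending_here = 6, max_so_far = 8
Position 3 (value -2): max_ending_here = 4, max_so_far = 8
Position 4 (value 9): max_ending_here = 13, max_so_far = 13
Position 5 (value -1): max_ending_here = 12, max_so_far = 13

Maximum subarray: [8, -2, -2, 9]
Maximum sum: 13

The maximum subarray is [8, -2, -2, 9] with sum 13. This subarray runs from index 1 to index 4.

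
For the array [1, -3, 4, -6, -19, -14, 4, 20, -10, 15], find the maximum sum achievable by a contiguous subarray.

Using Kadane's algorithm on [1, -3, 4, -6, -19, -14, 4, 20, -10, 15]:

Scanning through the array:
Position 1 (value -3): max_ending_here = -2, max_so_far = 1
Position 2 (value 4): max_ending_here = 4, max_so_far = 4
Position 3 (value -6): max_ending_here = -2, max_so_far = 4
Position 4 (value -19): max_ending_here = -19, max_so_far = 4
Position 5 (value -14): max_ending_here = -14, max_so_far = 4
Position 6 (value 4): max_ending_here = 4, max_so_far = 4
Position 7 (value 20): max_ending_here = 24, max_so_far = 24
Position 8 (value -10): max_ending_here = 14, max_so_far = 24
Position 9 (value 15): max_ending_here = 29, max_so_far = 29

Maximum subarray: [4, 20, -10, 15]
Maximum sum: 29

The maximum subarray is [4, 20, -10, 15] with sum 29. This subarray runs from index 6 to index 9.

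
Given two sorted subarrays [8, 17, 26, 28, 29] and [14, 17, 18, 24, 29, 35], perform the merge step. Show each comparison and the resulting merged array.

Merging process:

Compare 8 vs 14: take 8 from left. Merged: [8]
Compare 17 vs 14: take 14 from right. Merged: [8, 14]
Compare 17 vs 17: take 17 from left. Merged: [8, 14, 17]
Compare 26 vs 17: take 17 from right. Merged: [8, 14, 17, 17]
Compare 26 vs 18: take 18 from right. Merged: [8, 14, 17, 17, 18]
Compare 26 vs 24: take 24 from right. Merged: [8, 14, 17, 17, 18, 24]
Compare 26 vs 29: take 26 from left. Merged: [8, 14, 17, 17, 18, 24, 26]
Compare 28 vs 29: take 28 from left. Merged: [8, 14, 17, 17, 18, 24, 26, 28]
Compare 29 vs 29: take 29 from left. Merged: [8, 14, 17, 17, 18, 24, 26, 28, 29]
Append remaining from right: [29, 35]. Merged: [8, 14, 17, 17, 18, 24, 26, 28, 29, 29, 35]

Final merged array: [8, 14, 17, 17, 18, 24, 26, 28, 29, 29, 35]
Total comparisons: 9

The merged array is [8, 14, 17, 17, 18, 24, 26, 28, 29, 29, 35], requiring 9 comparisons. The merge step runs in O(n) time where n is the total number of elements.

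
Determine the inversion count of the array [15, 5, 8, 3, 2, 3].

Finding inversions in [15, 5, 8, 3, 2, 3]:

(0, 1): arr[0]=15 > arr[1]=5
(0, 2): arr[0]=15 > arr[2]=8
(0, 3): arr[0]=15 > arr[3]=3
(0, 4): arr[0]=15 > arr[4]=2
(0, 5): arr[0]=15 > arr[5]=3
(1, 3): arr[1]=5 > arr[3]=3
(1, 4): arr[1]=5 > arr[4]=2
(1, 5): arr[1]=5 > arr[5]=3
(2, 3): arr[2]=8 > arr[3]=3
(2, 4): arr[2]=8 > arr[4]=2
(2, 5): arr[2]=8 > arr[5]=3
(3, 4): arr[3]=3 > arr[4]=2

Total inversions: 12

The array has 12 inversion(s): (0,1), (0,2), (0,3), (0,4), (0,5), (1,3), (1,4), (1,5), (2,3), (2,4), (2,5), (3,4). Each pair (i,j) satisfies i < j and arr[i] > arr[j].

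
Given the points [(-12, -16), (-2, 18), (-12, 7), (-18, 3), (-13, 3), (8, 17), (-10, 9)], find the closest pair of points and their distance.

Computing all pairwise distances among 7 points:

d((-12, -16), (-2, 18)) = 35.4401
d((-12, -16), (-12, 7)) = 23.0
d((-12, -16), (-18, 3)) = 19.9249
d((-12, -16), (-13, 3)) = 19.0263
d((-12, -16), (8, 17)) = 38.5876
d((-12, -16), (-10, 9)) = 25.0799
d((-2, 18), (-12, 7)) = 14.8661
d((-2, 18), (-18, 3)) = 21.9317
d((-2, 18), (-13, 3)) = 18.6011
d((-2, 18), (8, 17)) = 10.0499
d((-2, 18), (-10, 9)) = 12.0416
d((-12, 7), (-18, 3)) = 7.2111
d((-12, 7), (-13, 3)) = 4.1231
d((-12, 7), (8, 17)) = 22.3607
d((-12, 7), (-10, 9)) = 2.8284 <-- minimum
d((-18, 3), (-13, 3)) = 5.0
d((-18, 3), (8, 17)) = 29.5296
d((-18, 3), (-10, 9)) = 10.0
d((-13, 3), (8, 17)) = 25.2389
d((-13, 3), (-10, 9)) = 6.7082
d((8, 17), (-10, 9)) = 19.6977

Closest pair: (-12, 7) and (-10, 9) with distance 2.8284

The closest pair is (-12, 7) and (-10, 9) with Euclidean distance 2.8284. For 7 points, brute-force pairwise comparison is shown above. For large n, the divide-and-conquer algorithm (sort by x, recurse on halves, check the dividing strip) achieves O(n log n).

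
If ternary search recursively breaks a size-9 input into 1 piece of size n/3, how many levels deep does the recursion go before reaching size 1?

For divide and conquer with division factor 3:

Problem sizes at each level:
Level 0: 9
Level 1: 3
Level 2: 1

The root is level 0 and the size-1 base case is level 2 (the tree spans levels 0 through 2, i.e. 3 levels counting the root), so the depth is the number of divisions: log_3(9) = 2

The recursion tree depth is log_3(9) = 2. At each level, the problem size is divided by 3, so it takes 2 divisions to reduce to a base case of size 1. The algorithm makes 1 recursive call at each level.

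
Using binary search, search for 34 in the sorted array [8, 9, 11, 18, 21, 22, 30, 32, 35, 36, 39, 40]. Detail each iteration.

Binary search for 34 in [8, 9, 11, 18, 21, 22, 30, 32, 35, 36, 39, 40]:

lo=0, hi=11, mid=5, arr[mid]=22 -> 22 < 34, search right half
lo=6, hi=11, mid=8, arr[mid]=35 -> 35 > 34, search left half
lo=6, hi=7, mid=6, arr[mid]=30 -> 30 < 34, search right half
lo=7, hi=7, mid=7, arr[mid]=32 -> 32 < 34, search right half
lo=8 > hi=7, target 34 not found

Binary search determines that 34 is not in the array after 4 comparisons. The search space was exhausted without finding the target.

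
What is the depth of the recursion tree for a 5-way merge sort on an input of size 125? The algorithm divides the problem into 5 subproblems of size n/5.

For divide and conquer with division factor 5:

Problem sizes at each level:
Level 0: 125
Level 1: 25
Level 2: 5
Level 3: 1

The root is level 0 and the size-1 base case is level 3 (the tree spans levels 0 through 3, i.e. 4 levels counting the root), so the depth is the number of divisions: log_5(125) = 3

The recursion tree depth is log_5(125) = 3. At each level, the problem size is divided by 5, so it takes 3 divisions to reduce to a base case of size 1. The algorithm makes 5 recursive calls at each level.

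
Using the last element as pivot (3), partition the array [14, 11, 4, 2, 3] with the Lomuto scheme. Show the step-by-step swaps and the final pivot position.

Lomuto partition with pivot = 3:

Initial array: [14, 11, 4, 2, 3]

arr[0]=14 > 3: no swap
arr[1]=11 > 3: no swap
arr[2]=4 > 3: no swap
arr[3]=2 <= 3: swap with position 0, array becomes [2, 11, 4, 14, 3]

Place pivot at position 1: [2, 3, 4, 14, 11]
Pivot position: 1

After partitioning with pivot 3, the array becomes [2, 3, 4, 14, 11]. The pivot is placed at index 1. All elements to the left of the pivot are <= 3, and all elements to the right are > 3.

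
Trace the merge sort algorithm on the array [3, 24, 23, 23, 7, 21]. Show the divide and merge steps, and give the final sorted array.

Merge sort trace:

Split: [3, 24, 23, 23, 7, 21] -> [3, 24, 23] and [23, 7, 21]
  Split: [3, 24, 23] -> [3] and [24, 23]
    Split: [24, 23] -> [24] and [23]
    Merge: [24] + [23] -> [23, 24]
  Merge: [3] + [23, 24] -> [3, 23, 24]
  Split: [23, 7, 21] -> [23] and [7, 21]
    Split: [7, 21] -> [7] and [21]
    Merge: [7] + [21] -> [7, 21]
  Merge: [23] + [7, 21] -> [7, 21, 23]
Merge: [3, 23, 24] + [7, 21, 23] -> [3, 7, 21, 23, 23, 24]

Final sorted array: [3, 7, 21, 23, 23, 24]

The merge sort proceeds by recursively splitting the array and merging sorted halves.
After all merges, the sorted array is [3, 7, 21, 23, 23, 24].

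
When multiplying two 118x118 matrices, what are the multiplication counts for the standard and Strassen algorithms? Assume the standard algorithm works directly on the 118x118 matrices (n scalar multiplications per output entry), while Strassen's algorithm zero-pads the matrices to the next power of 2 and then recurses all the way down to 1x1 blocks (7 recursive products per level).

Matrix multiplication for 118x118 matrices:

Strassen's algorithm requires power-of-2 dimensions. Pad 118x118 to 128x128 (next power of 2).

Standard algorithm: 118^3 = 1643032 multiplications
Strassen's algorithm: 7^(log2(128)) = 7^7 = 823543 multiplications
Savings: 1643032 - 823543 = 819489 multiplications

Standard: 1643032 multiplications (118^3). Strassen: 823543 multiplications (7^7, after padding to 128x128). Strassen reduces 8 recursive multiplications to 7 at each level.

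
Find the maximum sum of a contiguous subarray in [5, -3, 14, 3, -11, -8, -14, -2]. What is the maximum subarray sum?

Using Kadane's algorithm on [5, -3, 14, 3, -11, -8, -14, -2]:

Scanning through the array:
Position 1 (value -3): max_ending_here = 2, max_so_far = 5
Position 2 (value 14): max_ending_here = 16, max_so_far = 16
Position 3 (value 3): max_ending_here = 19, max_so_far = 19
Position 4 (value -11): max_ending_here = 8, max_so_far = 19
Position 5 (value -8): max_ending_here = 0, max_so_far = 19
Position 6 (value -14): max_ending_here = -14, max_so_far = 19
Position 7 (value -2): max_ending_here = -2, max_so_far = 19

Maximum subarray: [5, -3, 14, 3]
Maximum sum: 19

The maximum subarray is [5, -3, 14, 3] with sum 19. This subarray runs from index 0 to index 3.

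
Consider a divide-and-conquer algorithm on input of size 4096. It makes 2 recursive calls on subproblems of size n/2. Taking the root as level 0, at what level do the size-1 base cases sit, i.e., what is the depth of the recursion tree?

For divide and conquer with division factor 2:

Problem sizes at each level:
Level 0: 4096
Level 1: 2048
Level 2: 1024
Level 3: 512
Level 4: 256
Level 5: 128
Level 6: 64
Level 7: 32
Level 8: 16
Level 9: 8
Level 10: 4
Level 11: 2
Level 12: 1

The root is level 0 and the size-1 base case is level 12 (the tree spans levels 0 through 12, i.e. 13 levels counting the root), so the depth is the number of divisions: log_2(4096) = 12

The recursion tree depth is log_2(4096) = 12. At each level, the problem size is divided by 2, so it takes 12 divisions to reduce to a base case of size 1. The algorithm makes 2 recursive calls at each level.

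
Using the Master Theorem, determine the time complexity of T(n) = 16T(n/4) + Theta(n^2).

Master Theorem for T(n) = 16T(n/4) + O(n^2):

a = 16, b = 4, c = 2
log_b(a) = log_4(16) = 2.0000

Case 2: c = 2 = log_4(16) = 2.0000
T(n) = O(n^2 log n) = O(n^2 log n)

For T(n) = 16T(n/4) + O(n^2): log_4(16) = 2.0000. This is Case 2 of the Master Theorem (c = log_b(a), equal work at all levels), giving O(n^2 log n).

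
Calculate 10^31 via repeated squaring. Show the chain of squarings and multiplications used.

Computing 10^31 by squaring (build up from 10^1; each line after the first costs one multiplication):

10^1 = 10
10^2 = (10^1)^2 = 10^2 = 100
10^3 = 10 * 10^2 = 10 * 100 = 1000
10^6 = (10^3)^2 = 1000^2 = 1000000
10^7 = 10 * 10^6 = 10 * 1000000 = 10000000
10^14 = (10^7)^2 = 10000000^2 = 100000000000000
10^15 = 10 * 10^14 = 10 * 100000000000000 = 1000000000000000
10^30 = (10^15)^2 = 1000000000000000^2 = 1000000000000000000000000000000
10^31 = 10 * 10^30 = 10 * 1000000000000000000000000000000 = 10000000000000000000000000000000

Result: 10000000000000000000000000000000
Multiplications needed: 8 (8 lines after 10^1)

10^31 = 10000000000000000000000000000000. Using exponentiation by squaring, this requires 8 multiplications. The key idea: if the exponent is even, square the half-power; if odd, multiply by the base once.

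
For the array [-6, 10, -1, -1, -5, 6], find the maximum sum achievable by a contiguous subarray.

Using Kadane's algorithm on [-6, 10, -1, -1, -5, 6]:

Scanning through the array:
Position 1 (value 10): max_ending_here = 10, max_so_far = 10
Position 2 (value -1): max_ending_here = 9, max_so_far = 10
Position 3 (value -1): max_ending_here = 8, max_so_far = 10
Position 4 (value -5): max_ending_here = 3, max_so_far = 10
Position 5 (value 6): max_ending_here = 9, max_so_far = 10

Maximum subarray: [10]
Maximum sum: 10

The maximum subarray is [10] with sum 10. This subarray runs from index 1 to index 1.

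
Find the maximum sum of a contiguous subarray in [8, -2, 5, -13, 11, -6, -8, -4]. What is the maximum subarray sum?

Using Kadane's algorithm on [8, -2, 5, -13, 11, -6, -8, -4]:

Scanning through the array:
Position 1 (value -2): max_ending_here = 6, max_so_far = 8
Position 2 (value 5): max_ending_here = 11, max_so_far = 11
Position 3 (value -13): max_ending_here = -2, max_so_far = 11
Position 4 (value 11): max_ending_here = 11, max_so_far = 11
Position 5 (value -6): max_ending_here = 5, max_so_far = 11
Position 6 (value -8): max_ending_here = -3, max_so_far = 11
Position 7 (value -4): max_ending_here = -4, max_so_far = 11

Maximum subarray: [8, -2, 5]
Maximum sum: 11

The maximum subarray is [8, -2, 5] with sum 11. This subarray runs from index 0 to index 2.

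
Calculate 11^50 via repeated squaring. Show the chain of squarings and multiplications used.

Computing 11^50 by squaring (build up from 11^1; each line after the first costs one multiplication):

11^1 = 11
11^2 = (11^1)^2 = 11^2 = 121
11^3 = 11 * 11^2 = 11 * 121 = 1331
11^6 = (11^3)^2 = 1331^2 = 1771561
11^12 = (11^6)^2 = 1771561^2 = 3138428376721
11^24 = (11^12)^2 = 3138428376721^2 = 9849732675807611094711841
11^25 = 11 * 11^24 = 11 * 9849732675807611094711841 = 108347059433883722041830251
11^50 = (11^25)^2 = 108347059433883722041830251^2 = 11739085287969531650666649599035831993898213898723001

Result: 11739085287969531650666649599035831993898213898723001
Multiplications needed: 7 (7 lines after 11^1)

11^50 = 11739085287969531650666649599035831993898213898723001. Using exponentiation by squaring, this requires 7 multiplications. The key idea: if the exponent is even, square the half-power; if odd, multiply by the base once.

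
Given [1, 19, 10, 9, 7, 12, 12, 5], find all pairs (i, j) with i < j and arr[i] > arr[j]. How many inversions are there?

Finding inversions in [1, 19, 10, 9, 7, 12, 12, 5]:

(1, 2): arr[1]=19 > arr[2]=10
(1, 3): arr[1]=19 > arr[3]=9
(1, 4): arr[1]=19 > arr[4]=7
(1, 5): arr[1]=19 > arr[5]=12
(1, 6): arr[1]=19 > arr[6]=12
(1, 7): arr[1]=19 > arr[7]=5
(2, 3): arr[2]=10 > arr[3]=9
(2, 4): arr[2]=10 > arr[4]=7
(2, 7): arr[2]=10 > arr[7]=5
(3, 4): arr[3]=9 > arr[4]=7
(3, 7): arr[3]=9 > arr[7]=5
(4, 7): arr[4]=7 > arr[7]=5
(5, 7): arr[5]=12 > arr[7]=5
(6, 7): arr[6]=12 > arr[7]=5

Total inversions: 14

The array has 14 inversion(s): (1,2), (1,3), (1,4), (1,5), (1,6), (1,7), (2,3), (2,4), (2,7), (3,4), (3,7), (4,7), (5,7), (6,7). Each pair (i,j) satisfies i < j and arr[i] > arr[j].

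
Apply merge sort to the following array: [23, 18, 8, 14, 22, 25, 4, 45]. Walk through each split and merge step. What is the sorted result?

Merge sort trace:

Split: [23, 18, 8, 14, 22, 25, 4, 45] -> [23, 18, 8, 14] and [22, 25, 4, 45]
  Split: [23, 18, 8, 14] -> [23, 18] and [8, 14]
    Split: [23, 18] -> [23] and [18]
    Merge: [23] + [18] -> [18, 23]
    Split: [8, 14] -> [8] and [14]
    Merge: [8] + [14] -> [8, 14]
  Merge: [18, 23] + [8, 14] -> [8, 14, 18, 23]
  Split: [22, 25, 4, 45] -> [22, 25] and [4, 45]
    Split: [22, 25] -> [22] and [25]
    Merge: [22] + [25] -> [22, 25]
    Split: [4, 45] -> [4] and [45]
    Merge: [4] + [45] -> [4, 45]
  Merge: [22, 25] + [4, 45] -> [4, 22, 25, 45]
Merge: [8, 14, 18, 23] + [4, 22, 25, 45] -> [4, 8, 14, 18, 22, 23, 25, 45]

Final sorted array: [4, 8, 14, 18, 22, 23, 25, 45]

The merge sort proceeds by recursively splitting the array and merging sorted halves.
After all merges, the sorted array is [4, 8, 14, 18, 22, 23, 25, 45].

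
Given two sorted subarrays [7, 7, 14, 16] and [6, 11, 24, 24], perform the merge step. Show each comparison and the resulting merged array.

Merging process:

Compare 7 vs 6: take 6 from right. Merged: [6]
Compare 7 vs 11: take 7 from left. Merged: [6, 7]
Compare 7 vs 11: take 7 from left. Merged: [6, 7, 7]
Compare 14 vs 11: take 11 from right. Merged: [6, 7, 7, 11]
Compare 14 vs 24: take 14 from left. Merged: [6, 7, 7, 11, 14]
Compare 16 vs 24: take 16 from left. Merged: [6, 7, 7, 11, 14, 16]
Append remaining from right: [24, 24]. Merged: [6, 7, 7, 11, 14, 16, 24, 24]

Final merged array: [6, 7, 7, 11, 14, 16, 24, 24]
Total comparisons: 6

The merged array is [6, 7, 7, 11, 14, 16, 24, 24], requiring 6 comparisons. The merge step runs in O(n) time where n is the total number of elements.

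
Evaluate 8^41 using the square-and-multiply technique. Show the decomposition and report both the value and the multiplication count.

Computing 8^41 by squaring (build up from 8^1; each line after the first costs one multiplication):

8^1 = 8
8^2 = (8^1)^2 = 8^2 = 64
8^4 = (8^2)^2 = 64^2 = 4096
8^5 = 8 * 8^4 = 8 * 4096 = 32768
8^10 = (8^5)^2 = 32768^2 = 1073741824
8^20 = (8^10)^2 = 1073741824^2 = 1152921504606846976
8^40 = (8^20)^2 = 1152921504606846976^2 = 1329227995784915872903807060280344576
8^41 = 8 * 8^40 = 8 * 1329227995784915872903807060280344576 = 10633823966279326983230456482242756608

Result: 10633823966279326983230456482242756608
Multiplications needed: 7 (7 lines after 8^1)

8^41 = 10633823966279326983230456482242756608. Using exponentiation by squaring, this requires 7 multiplications. The key idea: if the exponent is even, square the half-power; if odd, multiply by the base once.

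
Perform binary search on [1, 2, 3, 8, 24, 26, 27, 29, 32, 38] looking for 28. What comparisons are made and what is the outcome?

Binary search for 28 in [1, 2, 3, 8, 24, 26, 27, 29, 32, 38]:

lo=0, hi=9, mid=4, arr[mid]=24 -> 24 < 28, search right half
lo=5, hi=9, mid=7, arr[mid]=29 -> 29 > 28, search left half
lo=5, hi=6, mid=5, arr[mid]=26 -> 26 < 28, search right half
lo=6, hi=6, mid=6, arr[mid]=27 -> 27 < 28, search right half
lo=7 > hi=6, target 28 not found

Binary search determines that 28 is not in the array after 4 comparisons. The search space was exhausted without finding the target.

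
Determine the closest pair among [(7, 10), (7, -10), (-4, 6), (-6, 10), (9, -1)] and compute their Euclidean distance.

Computing all pairwise distances among 5 points:

d((7, 10), (7, -10)) = 20.0
d((7, 10), (-4, 6)) = 11.7047
d((7, 10), (-6, 10)) = 13.0
d((7, 10), (9, -1)) = 11.1803
d((7, -10), (-4, 6)) = 19.4165
d((7, -10), (-6, 10)) = 23.8537
d((7, -10), (9, -1)) = 9.2195
d((-4, 6), (-6, 10)) = 4.4721 <-- minimum
d((-4, 6), (9, -1)) = 14.7648
d((-6, 10), (9, -1)) = 18.6011

Closest pair: (-4, 6) and (-6, 10) with distance 4.4721

The closest pair is (-4, 6) and (-6, 10) with Euclidean distance 4.4721. For 5 points, brute-force pairwise comparison is shown above. For large n, the divide-and-conquer algorithm (sort by x, recurse on halves, check the dividing strip) achieves O(n log n).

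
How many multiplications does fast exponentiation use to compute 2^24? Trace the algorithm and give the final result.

Computing 2^24 by squaring (build up from 2^1; each line after the first costs one multiplication):

2^1 = 2
2^2 = (2^1)^2 = 2^2 = 4
2^3 = 2 * 2^2 = 2 * 4 = 8
2^6 = (2^3)^2 = 8^2 = 64
2^12 = (2^6)^2 = 64^2 = 4096
2^24 = (2^12)^2 = 4096^2 = 16777216

Result: 16777216
Multiplications needed: 5 (5 lines after 2^1)

2^24 = 16777216. Using exponentiation by squaring, this requires 5 multiplications. The key idea: if the exponent is even, square the half-power; if odd, multiply by the base once.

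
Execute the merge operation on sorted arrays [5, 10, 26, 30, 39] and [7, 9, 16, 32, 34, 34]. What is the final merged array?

Merging process:

Compare 5 vs 7: take 5 from left. Merged: [5]
Compare 10 vs 7: take 7 from right. Merged: [5, 7]
Compare 10 vs 9: take 9 from right. Merged: [5, 7, 9]
Compare 10 vs 16: take 10 from left. Merged: [5, 7, 9, 10]
Compare 26 vs 16: take 16 from right. Merged: [5, 7, 9, 10, 16]
Compare 26 vs 32: take 26 from left. Merged: [5, 7, 9, 10, 16, 26]
Compare 30 vs 32: take 30 from left. Merged: [5, 7, 9, 10, 16, 26, 30]
Compare 39 vs 32: take 32 from right. Merged: [5, 7, 9, 10, 16, 26, 30, 32]
Compare 39 vs 34: take 34 from right. Merged: [5, 7, 9, 10, 16, 26, 30, 32, 34]
Compare 39 vs 34: take 34 from right. Merged: [5, 7, 9, 10, 16, 26, 30, 32, 34, 34]
Append remaining from left: [39]. Merged: [5, 7, 9, 10, 16, 26, 30, 32, 34, 34, 39]

Final merged array: [5, 7, 9, 10, 16, 26, 30, 32, 34, 34, 39]
Total comparisons: 10

The merged array is [5, 7, 9, 10, 16, 26, 30, 32, 34, 34, 39], requiring 10 comparisons. The merge step runs in O(n) time where n is the total number of elements.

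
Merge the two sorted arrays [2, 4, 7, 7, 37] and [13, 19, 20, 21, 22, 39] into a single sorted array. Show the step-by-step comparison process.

Merging process:

Compare 2 vs 13: take 2 from left. Merged: [2]
Compare 4 vs 13: take 4 from left. Merged: [2, 4]
Compare 7 vs 13: take 7 from left. Merged: [2, 4, 7]
Compare 7 vs 13: take 7 from left. Merged: [2, 4, 7, 7]
Compare 37 vs 13: take 13 from right. Merged: [2, 4, 7, 7, 13]
Compare 37 vs 19: take 19 from right. Merged: [2, 4, 7, 7, 13, 19]
Compare 37 vs 20: take 20 from right. Merged: [2, 4, 7, 7, 13, 19, 20]
Compare 37 vs 21: take 21 from right. Merged: [2, 4, 7, 7, 13, 19, 20, 21]
Compare 37 vs 22: take 22 from right. Merged: [2, 4, 7, 7, 13, 19, 20, 21, 22]
Compare 37 vs 39: take 37 from left. Merged: [2, 4, 7, 7, 13, 19, 20, 21, 22, 37]
Append remaining from right: [39]. Merged: [2, 4, 7, 7, 13, 19, 20, 21, 22, 37, 39]

Final merged array: [2, 4, 7, 7, 13, 19, 20, 21, 22, 37, 39]
Total comparisons: 10

The merged array is [2, 4, 7, 7, 13, 19, 20, 21, 22, 37, 39], requiring 10 comparisons. The merge step runs in O(n) time where n is the total number of elements.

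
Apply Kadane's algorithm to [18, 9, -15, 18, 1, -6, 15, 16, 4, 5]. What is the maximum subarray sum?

Using Kadane's algorithm on [18, 9, -15, 18, 1, -6, 15, 16, 4, 5]:

Scanning through the array:
Position 1 (value 9): max_ending_here = 27, max_so_far = 27
Position 2 (value -15): max_ending_here = 12, max_so_far = 27
Position 3 (value 18): max_ending_here = 30, max_so_far = 30
Position 4 (value 1): max_ending_here = 31, max_so_far = 31
Position 5 (value -6): max_ending_here = 25, max_so_far = 31
Position 6 (value 15): max_ending_here = 40, max_so_far = 40
Position 7 (value 16): max_ending_here = 56, max_so_far = 56
Position 8 (value 4): max_ending_here = 60, max_so_far = 60
Position 9 (value 5): max_ending_here = 65, max_so_far = 65

Maximum subarray: [18, 9, -15, 18, 1, -6, 15, 16, 4, 5]
Maximum sum: 65

The maximum subarray is [18, 9, -15, 18, 1, -6, 15, 16, 4, 5] with sum 65. This subarray runs from index 0 to index 9.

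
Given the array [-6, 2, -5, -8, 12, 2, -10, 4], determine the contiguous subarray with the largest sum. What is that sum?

Using Kadane's algorithm on [-6, 2, -5, -8, 12, 2, -10, 4]:

Scanning through the array:
Position 1 (value 2): max_ending_here = 2, max_so_far = 2
Position 2 (value -5): max_ending_here = -3, max_so_far = 2
Position 3 (value -8): max_ending_here = -8, max_so_far = 2
Position 4 (value 12): max_ending_here = 12, max_so_far = 12
Position 5 (value 2): max_ending_here = 14, max_so_far = 14
Position 6 (value -10): max_ending_here = 4, max_so_far = 14
Position 7 (value 4): max_ending_here = 8, max_so_far = 14

Maximum subarray: [12, 2]
Maximum sum: 14

The maximum subarray is [12, 2] with sum 14. This subarray runs from index 4 to index 5.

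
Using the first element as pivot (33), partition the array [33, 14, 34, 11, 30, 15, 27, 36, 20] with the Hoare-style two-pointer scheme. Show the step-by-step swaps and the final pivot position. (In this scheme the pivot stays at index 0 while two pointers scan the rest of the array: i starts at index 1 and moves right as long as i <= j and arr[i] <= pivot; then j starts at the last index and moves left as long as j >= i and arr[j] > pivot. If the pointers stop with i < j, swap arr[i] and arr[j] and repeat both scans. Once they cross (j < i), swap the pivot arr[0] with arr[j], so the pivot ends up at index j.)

Hoare-style two-pointer partition with pivot = 33:

Initial array: [33, 14, 34, 11, 30, 15, 27, 36, 20]

Pointers start at i = 1, j = 8.
i stops at index 2 (arr[2]=34 > 33), j stops at index 8 (arr[8]=20 <= 33): swap arr[2] and arr[8], array becomes [33, 14, 20, 11, 30, 15, 27, 36, 34]
i ends at 7, j ends at 6: the pointers have crossed (j < i), so scanning stops.

Swap pivot arr[0] with arr[6] to place pivot at position 6: [27, 14, 20, 11, 30, 15, 33, 36, 34]
Pivot position: 6

After partitioning with pivot 33, the array becomes [27, 14, 20, 11, 30, 15, 33, 36, 34]. The pivot is placed at index 6. All elements to the left of the pivot are <= 33, and all elements to the right are > 33.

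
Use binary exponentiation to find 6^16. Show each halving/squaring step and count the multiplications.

Computing 6^16 by squaring (build up from 6^1; each line after the first costs one multiplication):

6^1 = 6
6^2 = (6^1)^2 = 6^2 = 36
6^4 = (6^2)^2 = 36^2 = 1296
6^8 = (6^4)^2 = 1296^2 = 1679616
6^16 = (6^8)^2 = 1679616^2 = 2821109907456

Result: 2821109907456
Multiplications needed: 4 (4 lines after 6^1)

6^16 = 2821109907456. Using exponentiation by squaring, this requires 4 multiplications. The key idea: if the exponent is even, square the half-power; if odd, multiply by the base once.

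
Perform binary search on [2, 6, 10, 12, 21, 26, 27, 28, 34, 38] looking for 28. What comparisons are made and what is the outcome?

Binary search for 28 in [2, 6, 10, 12, 21, 26, 27, 28, 34, 38]:

lo=0, hi=9, mid=4, arr[mid]=21 -> 21 < 28, search right half
lo=5, hi=9, mid=7, arr[mid]=28 -> Found target at index 7!

Binary search finds 28 at index 7 after 2 comparisons. The search repeatedly halves the search space by comparing with the middle element.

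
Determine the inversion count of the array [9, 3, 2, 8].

Finding inversions in [9, 3, 2, 8]:

(0, 1): arr[0]=9 > arr[1]=3
(0, 2): arr[0]=9 > arr[2]=2
(0, 3): arr[0]=9 > arr[3]=8
(1, 2): arr[1]=3 > arr[2]=2

Total inversions: 4

The array has 4 inversion(s): (0,1), (0,2), (0,3), (1,2). Each pair (i,j) satisfies i < j and arr[i] > arr[j].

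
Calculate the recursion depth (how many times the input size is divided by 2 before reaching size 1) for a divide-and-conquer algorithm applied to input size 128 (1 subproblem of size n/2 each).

For divide and conquer with division factor 2:

Problem sizes at each level:
Level 0: 128
Level 1: 64
Level 2: 32
Level 3: 16
Level 4: 8
Level 5: 4
Level 6: 2
Level 7: 1

The root is level 0 and the size-1 base case is level 7 (the tree spans levels 0 through 7, i.e. 8 levels counting the root), so the depth is the number of divisions: log_2(128) = 7

The recursion tree depth is log_2(128) = 7. At each level, the problem size is divided by 2, so it takes 7 divisions to reduce to a base case of size 1. The algorithm makes 1 recursive call at each level.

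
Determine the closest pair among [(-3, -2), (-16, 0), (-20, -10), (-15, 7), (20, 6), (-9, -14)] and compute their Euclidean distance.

Computing all pairwise distances among 6 points:

d((-3, -2), (-16, 0)) = 13.1529
d((-3, -2), (-20, -10)) = 18.7883
d((-3, -2), (-15, 7)) = 15.0
d((-3, -2), (20, 6)) = 24.3516
d((-3, -2), (-9, -14)) = 13.4164
d((-16, 0), (-20, -10)) = 10.7703
d((-16, 0), (-15, 7)) = 7.0711 <-- minimum
d((-16, 0), (20, 6)) = 36.4966
d((-16, 0), (-9, -14)) = 15.6525
d((-20, -10), (-15, 7)) = 17.72
d((-20, -10), (20, 6)) = 43.0813
d((-20, -10), (-9, -14)) = 11.7047
d((-15, 7), (20, 6)) = 35.0143
d((-15, 7), (-9, -14)) = 21.8403
d((20, 6), (-9, -14)) = 35.2278

Closest pair: (-16, 0) and (-15, 7) with distance 7.0711

The closest pair is (-16, 0) and (-15, 7) with Euclidean distance 7.0711. For 6 points, brute-force pairwise comparison is shown above. For large n, the divide-and-conquer algorithm (sort by x, recurse on halves, check the dividing strip) achieves O(n log n).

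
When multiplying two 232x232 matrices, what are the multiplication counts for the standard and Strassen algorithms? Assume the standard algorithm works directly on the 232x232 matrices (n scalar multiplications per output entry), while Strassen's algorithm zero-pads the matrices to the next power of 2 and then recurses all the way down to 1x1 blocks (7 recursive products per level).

Matrix multiplication for 232x232 matrices:

Strassen's algorithm requires power-of-2 dimensions. Pad 232x232 to 256x256 (next power of 2).

Standard algorithm: 232^3 = 12487168 multiplications
Strassen's algorithm: 7^(log2(256)) = 7^8 = 5764801 multiplications
Savings: 12487168 - 5764801 = 6722367 multiplications

Standard: 12487168 multiplications (232^3). Strassen: 5764801 multiplications (7^8, after padding to 256x256). Strassen reduces 8 recursive multiplications to 7 at each level.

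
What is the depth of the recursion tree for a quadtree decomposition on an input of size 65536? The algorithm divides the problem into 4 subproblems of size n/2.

For divide and conquer with division factor 2:

Problem sizes at each level:
Level 0: 65536
Level 1: 32768
Level 2: 16384
Level 3: 8192
Level 4: 4096
Level 5: 2048
Level 6: 1024
Level 7: 512
Level 8: 256
Level 9: 128
Level 10: 64
Level 11: 32
Level 12: 16
Level 13: 8
Level 14: 4
Level 15: 2
Level 16: 1

The root is level 0 and the size-1 base case is level 16 (the tree spans levels 0 through 16, i.e. 17 levels counting the root), so the depth is the number of divisions: log_2(65536) = 16

The recursion tree depth is log_2(65536) = 16. At each level, the problem size is divided by 2, so it takes 16 divisions to reduce to a base case of size 1. The algorithm makes 4 recursive calls at each level.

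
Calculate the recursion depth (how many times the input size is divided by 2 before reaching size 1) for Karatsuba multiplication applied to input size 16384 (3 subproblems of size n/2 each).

For divide and conquer with division factor 2:

Problem sizes at each level:
Level 0: 16384
Level 1: 8192
Level 2: 4096
Level 3: 2048
Level 4: 1024
Level 5: 512
Level 6: 256
Level 7: 128
Level 8: 64
Level 9: 32
Level 10: 16
Level 11: 8
Level 12: 4
Level 13: 2
Level 14: 1

The root is level 0 and the size-1 base case is level 14 (the tree spans levels 0 through 14, i.e. 15 levels counting the root), so the depth is the number of divisions: log_2(16384) = 14

The recursion tree depth is log_2(16384) = 14. At each level, the problem size is divided by 2, so it takes 14 divisions to reduce to a base case of size 1. The algorithm makes 3 recursive calls at each level.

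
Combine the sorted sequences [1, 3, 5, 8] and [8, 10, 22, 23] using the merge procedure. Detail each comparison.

Merging process:

Compare 1 vs 8: take 1 from left. Merged: [1]
Compare 3 vs 8: take 3 from left. Merged: [1, 3]
Compare 5 vs 8: take 5 from left. Merged: [1, 3, 5]
Compare 8 vs 8: take 8 from left. Merged: [1, 3, 5, 8]
Append remaining from right: [8, 10, 22, 23]. Merged: [1, 3, 5, 8, 8, 10, 22, 23]

Final merged array: [1, 3, 5, 8, 8, 10, 22, 23]
Total comparisons: 4

The merged array is [1, 3, 5, 8, 8, 10, 22, 23], requiring 4 comparisons. The merge step runs in O(n) time where n is the total number of elements.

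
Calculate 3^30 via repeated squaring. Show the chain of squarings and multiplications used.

Computing 3^30 by squaring (build up from 3^1; each line after the first costs one multiplication):

3^1 = 3
3^2 = (3^1)^2 = 3^2 = 9
3^3 = 3 * 3^2 = 3 * 9 = 27
3^6 = (3^3)^2 = 27^2 = 729
3^7 = 3 * 3^6 = 3 * 729 = 2187
3^14 = (3^7)^2 = 2187^2 = 4782969
3^15 = 3 * 3^14 = 3 * 4782969 = 14348907
3^30 = (3^15)^2 = 14348907^2 = 205891132094649

Result: 205891132094649
Multiplications needed: 7 (7 lines after 3^1)

3^30 = 205891132094649. Using exponentiation by squaring, this requires 7 multiplications. The key idea: if the exponent is even, square the half-power; if odd, multiply by the base once.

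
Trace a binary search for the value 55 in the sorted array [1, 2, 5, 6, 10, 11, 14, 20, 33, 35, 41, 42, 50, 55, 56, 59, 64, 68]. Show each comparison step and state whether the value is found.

Binary search for 55 in [1, 2, 5, 6, 10, 11, 14, 20, 33, 35, 41, 42, 50, 55, 56, 59, 64, 68]:

lo=0, hi=17, mid=8, arr[mid]=33 -> 33 < 55, search right half
lo=9, hi=17, mid=13, arr[mid]=55 -> Found target at index 13!

Binary search finds 55 at index 13 after 2 comparisons. The search repeatedly halves the search space by comparing with the middle element.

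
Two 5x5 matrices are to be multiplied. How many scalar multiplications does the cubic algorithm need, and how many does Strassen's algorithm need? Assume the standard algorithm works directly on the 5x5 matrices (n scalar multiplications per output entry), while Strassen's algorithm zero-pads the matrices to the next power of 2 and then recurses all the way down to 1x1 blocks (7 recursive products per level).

Matrix multiplication for 5x5 matrices:

Strassen's algorithm requires power-of-2 dimensions. Pad 5x5 to 8x8 (next power of 2).

Standard algorithm: 5^3 = 125 multiplications
Strassen's algorithm: 7^(log2(8)) = 7^3 = 343 multiplications
Difference: 125 - 343 = -218 (Strassen uses MORE here due to padding overhead — for small or just-over-power-of-2 n, padding can outweigh the per-level savings)

Standard: 125 multiplications (5^3). Strassen: 343 multiplications (7^3, after padding to 8x8). Strassen reduces 8 recursive multiplications to 7 at each level.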